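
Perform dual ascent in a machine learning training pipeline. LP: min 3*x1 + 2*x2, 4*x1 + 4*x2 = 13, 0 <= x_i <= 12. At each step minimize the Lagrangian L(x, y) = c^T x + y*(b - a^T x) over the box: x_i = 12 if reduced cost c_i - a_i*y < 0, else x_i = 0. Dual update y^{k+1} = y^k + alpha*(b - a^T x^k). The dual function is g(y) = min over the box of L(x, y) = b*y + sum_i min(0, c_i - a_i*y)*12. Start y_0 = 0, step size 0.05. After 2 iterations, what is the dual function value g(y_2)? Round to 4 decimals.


Dual ascent for LP: min 3*x1 + 2*x2, 4*x1 + 4*x2 = 13, 0 <= x_i <= 12
Step 1: y^k = 0.0, reduced costs: (3.0, 2.0)
  x^k = (0.0, 0.0), subgradient = b - a^T x = 13.0
  y^{k+1} = 0.0 + 0.05*13.0 = 0.65
Step 2: y^k = 0.65, reduced costs: (0.4, -0.6)
  x^k = (0.0, 12.0), subgradient = b - a^T x = -35.0
  y^{k+1} = 0.65 + 0.05*-35.0 = -1.1
Dual objective at y_2 = -1.1: reduced costs (7.4, 6.4), box minimizer x = (0.0, 0.0)
g(y_2) = b*y + (c1 - a1*y)*x1 + (c2 - a2*y)*x2 = 13*(-1.1) + 7.4*0.0 + 6.4*0.0 = -14.3 + 0.0 + 0.0 = -14.3


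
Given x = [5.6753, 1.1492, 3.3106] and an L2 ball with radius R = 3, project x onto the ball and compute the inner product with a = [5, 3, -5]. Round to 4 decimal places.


Step 1: Compute ||x|| (intermediates to 6 decimals).
||x|| = sqrt(5.6753^2 + 1.1492^2 + 3.3106^2) = 6.670065
Step 2: Project.
Since ||x|| > R, scale = R/||x|| = 3/6.670065 = 0.449771, proj(x) = scale * x
proj(x) = [2.552585, 0.516877, 1.489012]
Step 3: Dot product.
a^T * proj(x) = 5*2.552585 + 3*0.516877 - 5*1.489012 = 6.8685


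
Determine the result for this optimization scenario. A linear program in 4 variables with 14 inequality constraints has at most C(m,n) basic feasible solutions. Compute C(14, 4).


Each vertex corresponds to some choice of n active constraints out of m, so the number of vertices is at most C(m, n) = m! / (n!(m-n)!).
m = 14, n = 4
Numerator: 14 * 13 * 12 * 11
Denominator: 4! = 24
C(14, 4) = 1001


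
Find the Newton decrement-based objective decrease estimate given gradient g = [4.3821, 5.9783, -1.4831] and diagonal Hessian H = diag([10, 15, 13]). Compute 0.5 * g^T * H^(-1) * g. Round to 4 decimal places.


Step 1: H is diagonal, so H^(-1) * g = [0.4382, 0.3986, -0.1141].
Step 2: g^T H^(-1) g = sum_i g_i^2 / H_ii
  = (4.3821)^2/10 + (5.9783)^2/15 + (-1.4831)^2/13
  = 1.9203 + 2.3827 + 0.1692 = 4.4722
Step 3: Objective decrease = 0.5 * g^T H^(-1) g = 2.2361


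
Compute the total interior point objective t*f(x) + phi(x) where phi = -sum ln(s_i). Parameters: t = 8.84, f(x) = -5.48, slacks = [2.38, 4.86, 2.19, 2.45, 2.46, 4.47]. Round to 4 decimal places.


Step 1: Compute log-barrier.
ln values: [0.8671, 1.581, 0.7839, 0.8961, 0.9002, 1.4974]
phi = -(0.8671 + 1.581 + 0.7839 + 0.8961 + 0.9002 + 1.4974) = -6.5257
Step 2: Compute augmented objective.
t*f(x) = 8.84*-5.48 = -48.4432
Total = -48.4432 - 6.5257 = -54.9689


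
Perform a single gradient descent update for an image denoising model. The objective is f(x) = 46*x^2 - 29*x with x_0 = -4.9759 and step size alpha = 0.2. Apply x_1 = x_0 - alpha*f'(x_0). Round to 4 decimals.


We compute the gradient at x_0 and apply the update.
f'(x) = 92*x - 29
f'(-4.9759) = 92*-4.9759 - 29 = -486.7828
x_1 = -4.9759 - 0.2*-486.7828 = 92.3807


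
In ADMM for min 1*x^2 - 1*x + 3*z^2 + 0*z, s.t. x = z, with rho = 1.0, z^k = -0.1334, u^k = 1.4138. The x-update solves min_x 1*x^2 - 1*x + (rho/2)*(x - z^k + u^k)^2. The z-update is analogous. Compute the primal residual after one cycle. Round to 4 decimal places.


ADMM iteration with rho = 1.0, z^k = -0.1334, u^k = 1.4138
Step 1: x-update.
Minimize 1*x^2 - 1*x + (1.0/2)*(x + 0.1334 + 1.4138)^2
FOC: (2*1 + 1.0)*x = 1 + 1.0*(-0.1334 - 1.4138)
x^{k+1} = -0.1824
Step 2: z-update.
Minimize 3*z^2 + 0*z + (1.0/2)*(-0.1824 - z + 1.4138)^2
FOC: (2*3 + 1.0)*z = 0 + 1.0*(-0.1824 + 1.4138)
z^{k+1} = 0.1759
Step 3: u-update.
u^{k+1} = 1.4138 - 0.1824 - 0.1759 = 1.0555
Step 4: Primal residual = |-0.1824 - 0.1759| = 0.3583


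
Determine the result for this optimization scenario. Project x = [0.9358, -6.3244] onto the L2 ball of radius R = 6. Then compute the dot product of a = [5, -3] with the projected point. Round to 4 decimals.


Step 1: Compute ||x|| (intermediates to 6 decimals).
||x|| = sqrt(0.9358^2 + (-6.3244)^2) = 6.393259
Step 2: Project.
Since ||x|| > R, scale = R/||x|| = 6/6.393259 = 0.938488, proj(x) = scale * x
proj(x) = [0.878237, -5.935374]
Step 3: Dot product.
a^T * proj(x) = 5*0.878237 - 3*(-5.935374) = 22.1973


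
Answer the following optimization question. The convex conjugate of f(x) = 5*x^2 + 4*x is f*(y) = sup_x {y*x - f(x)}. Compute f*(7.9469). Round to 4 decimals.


f*(y) = sup_x {y*x - a*x^2 - b*x} = sup_x {(y-b)*x - a*x^2}
FOC: (y - b) - 2a*x = 0 => x* = (y - b)/(2a)
x* = (7.9469 - 4)/(2*5) = 0.3947
f*(7.9469) = (y-b)^2/(4a) = (7.9469 - 4)^2/(4*5)
= 15.578/20 = 0.7789


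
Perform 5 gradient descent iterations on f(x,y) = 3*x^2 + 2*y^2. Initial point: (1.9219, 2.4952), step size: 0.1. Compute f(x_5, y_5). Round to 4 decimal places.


Gradient descent on f(x,y) = 3*x^2 + 2*y^2.
Starting point: (1.9219, 2.4952), alpha = 0.1
Step 1: grad_x = 2*3*1.9219 = 11.5314, grad_y = 2*2*2.4952 = 9.9808
  x_1 = 1.9219 - 0.1*11.5314 = 0.7688
  y_1 = 2.4952 - 0.1*9.9808 = 1.4971
Step 2: grad_x = 2*3*0.7688 = 4.6126, grad_y = 2*2*1.4971 = 5.9885
  x_2 = 0.7688 - 0.1*4.6126 = 0.3075
  y_2 = 1.4971 - 0.1*5.9885 = 0.8983
Step 3: grad_x = 2*3*0.3075 = 1.845, grad_y = 2*2*0.8983 = 3.5931
  x_3 = 0.3075 - 0.1*1.845 = 0.123
  y_3 = 0.8983 - 0.1*3.5931 = 0.539
Step 4: grad_x = 2*3*0.123 = 0.738, grad_y = 2*2*0.539 = 2.1559
  x_4 = 0.123 - 0.1*0.738 = 0.0492
  y_4 = 0.539 - 0.1*2.1559 = 0.3234
Step 5: grad_x = 2*3*0.0492 = 0.2952, grad_y = 2*2*0.3234 = 1.2935
  x_5 = 0.0492 - 0.1*0.2952 = 0.0197
  y_5 = 0.3234 - 0.1*1.2935 = 0.194
f(0.0197, 0.194) = 3*0.0197^2 + 2*0.194^2 = 0.0765


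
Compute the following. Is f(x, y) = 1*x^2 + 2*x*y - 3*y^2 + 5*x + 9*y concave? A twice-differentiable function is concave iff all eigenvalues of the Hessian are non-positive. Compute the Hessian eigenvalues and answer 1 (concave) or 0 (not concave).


The Hessian of f(x,y) = 1*x^2 + 2*x*y - 3*y^2 + 5*x + 9*y is:
H = [[2, 2], [2, -6]]
Trace = 2 - 6 = -4
Determinant = 2*-6 - (2)^2 = -16
Discriminant = (-4)^2 - 4*-16 = 80.0
Eigenvalues: lambda_1 = -6.4721, lambda_2 = 2.4721
The function is not concave.

0


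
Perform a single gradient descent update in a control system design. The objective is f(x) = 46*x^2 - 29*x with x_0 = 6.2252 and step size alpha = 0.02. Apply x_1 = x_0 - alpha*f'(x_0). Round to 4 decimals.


We compute the gradient at x_0 and apply the update.
f'(x) = 92*x - 29
f'(6.2252) = 92*6.2252 - 29 = 543.7184
x_1 = 6.2252 - 0.02*543.7184 = -4.6492


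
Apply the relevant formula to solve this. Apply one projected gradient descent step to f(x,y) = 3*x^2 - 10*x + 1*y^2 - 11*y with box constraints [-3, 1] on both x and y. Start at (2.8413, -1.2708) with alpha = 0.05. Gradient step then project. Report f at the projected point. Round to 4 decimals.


Step 1: Compute gradient at (2.8413, -1.2708).
grad_x = 2*3*2.8413 - 10 = 7.0478
grad_y = 2*1*-1.2708 - 11 = -13.5416
Step 2: Gradient step.
x_raw = 2.8413 - 0.05*7.0478 = 2.4889
y_raw = -1.2708 - 0.05*-13.5416 = -0.5937
Step 3: Project onto [-3, 1].
x_proj = clip(2.4889) = 1.0
y_proj = clip(-0.5937) = -0.5937
Step 4: Evaluate f.
f(1.0, -0.5937) = -0.1166


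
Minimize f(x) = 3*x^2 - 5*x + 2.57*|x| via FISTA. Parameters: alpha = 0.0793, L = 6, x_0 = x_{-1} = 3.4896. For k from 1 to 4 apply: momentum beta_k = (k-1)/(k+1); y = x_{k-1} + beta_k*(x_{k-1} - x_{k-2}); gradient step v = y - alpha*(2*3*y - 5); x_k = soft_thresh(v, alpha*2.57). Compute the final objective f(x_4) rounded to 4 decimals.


FISTA on f(x) = 3*x^2 - 5*x + 2.57*|x|
L = 6, alpha = 0.0793
Iteration 1: beta = 0.0, y = 3.4896 + 0.0*(3.4896 - 3.4896) = 3.4896
  grad(y) = 15.9376, v = y - alpha*grad = 2.2257
  prox(v) = soft_thresh(2.2257, 0.2038) = 2.0219
Iteration 2: beta = 0.3333, y = 2.0219 + 0.3333*(2.0219 - 3.4896) = 1.5327
  grad(y) = 4.1964, v = y - alpha*grad = 1.2
  prox(v) = soft_thresh(1.2, 0.2038) = 0.9962
Iteration 3: beta = 0.5, y = 0.9962 + 0.5*(0.9962 - 2.0219) = 0.4833
  grad(y) = -2.1004, v = y - alpha*grad = 0.6498
  prox(v) = soft_thresh(0.6498, 0.2038) = 0.446
Iteration 4: beta = 0.6, y = 0.446 + 0.6*(0.446 - 0.9962) = 0.1159
  grad(y) = -4.3043, v = y - alpha*grad = 0.4573
  prox(v) = soft_thresh(0.4573, 0.2038) = 0.2535
f(x_4) = 3*0.2535^2 - 5*0.2535 + 2.57*|0.2535| = -0.4232


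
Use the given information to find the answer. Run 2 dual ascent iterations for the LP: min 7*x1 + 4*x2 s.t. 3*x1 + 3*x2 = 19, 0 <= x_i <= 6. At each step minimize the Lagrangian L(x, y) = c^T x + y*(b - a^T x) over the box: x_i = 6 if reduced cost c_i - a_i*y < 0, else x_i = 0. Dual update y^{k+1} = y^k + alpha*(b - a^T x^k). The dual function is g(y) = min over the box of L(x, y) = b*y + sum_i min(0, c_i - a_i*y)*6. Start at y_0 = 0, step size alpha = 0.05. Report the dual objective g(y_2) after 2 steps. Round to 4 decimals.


Dual ascent for LP: min 7*x1 + 4*x2, 3*x1 + 3*x2 = 19, 0 <= x_i <= 6
Step 1: y^k = 0.0, reduced costs: (7.0, 4.0)
  x^k = (0.0, 0.0), subgradient = b - a^T x = 19.0
  y^{k+1} = 0.0 + 0.05*19.0 = 0.95
Step 2: y^k = 0.95, reduced costs: (4.15, 1.15)
  x^k = (0.0, 0.0), subgradient = b - a^T x = 19.0
  y^{k+1} = 0.95 + 0.05*19.0 = 1.9
Dual objective at y_2 = 1.9: reduced costs (1.3, -1.7), box minimizer x = (0.0, 6.0)
g(y_2) = b*y + (c1 - a1*y)*x1 + (c2 - a2*y)*x2 = 19*1.9 + 1.3*0.0 + (-1.7)*6.0 = 36.1 + 0.0 - 10.2 = 25.9


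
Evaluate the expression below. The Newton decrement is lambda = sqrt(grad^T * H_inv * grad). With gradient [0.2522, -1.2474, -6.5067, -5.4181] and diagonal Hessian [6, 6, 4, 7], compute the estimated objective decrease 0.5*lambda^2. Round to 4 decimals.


Step 1: H is diagonal, so H^(-1) * g = [0.042, -0.2079, -1.6267, -0.774].
Step 2: g^T H^(-1) g = sum_i g_i^2 / H_ii
  = (0.2522)^2/6 + (-1.2474)^2/6 + (-6.5067)^2/4 + (-5.4181)^2/7
  = 0.0106 + 0.2593 + 10.5843 + 4.1937 = 15.0479
Step 3: Objective decrease = 0.5 * g^T H^(-1) g = 7.524


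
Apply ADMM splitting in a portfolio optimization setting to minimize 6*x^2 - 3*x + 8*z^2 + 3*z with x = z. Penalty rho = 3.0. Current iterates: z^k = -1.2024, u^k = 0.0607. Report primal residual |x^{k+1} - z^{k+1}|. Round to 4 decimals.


ADMM iteration with rho = 3.0, z^k = -1.2024, u^k = 0.0607
Step 1: x-update.
Minimize 6*x^2 - 3*x + (3.0/2)*(x + 1.2024 + 0.0607)^2
FOC: (2*6 + 3.0)*x = 3 + 3.0*(-1.2024 - 0.0607)
x^{k+1} = -0.0526
Step 2: z-update.
Minimize 8*z^2 + 3*z + (3.0/2)*(-0.0526 - z + 0.0607)^2
FOC: (2*8 + 3.0)*z = -3 + 3.0*(-0.0526 + 0.0607)
z^{k+1} = -0.1566
Step 3: u-update.
u^{k+1} = 0.0607 - 0.0526 + 0.1566 = 0.1647
Step 4: Primal residual = |-0.0526 + 0.1566| = 0.104


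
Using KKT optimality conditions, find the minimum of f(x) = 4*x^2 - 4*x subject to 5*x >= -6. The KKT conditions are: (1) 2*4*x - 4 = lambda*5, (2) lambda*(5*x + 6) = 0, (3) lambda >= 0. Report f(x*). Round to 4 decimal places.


Step 1: Try lambda = 0 (constraint inactive).
Stationarity: 2*4*x - 4 = 0
x* = 4/(2*4) = 0.5
Check constraint: 5*0.5 = 2.5 >= -6 -- satisfied.
Step 2: Compute optimal value.
f(x*) = 4*0.5^2 - 4*0.5 = -1.0


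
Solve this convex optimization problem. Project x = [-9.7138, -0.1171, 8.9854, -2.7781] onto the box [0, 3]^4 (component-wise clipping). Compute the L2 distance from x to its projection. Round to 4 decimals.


Project each component onto [0, 3].
clip(-9.7138) = 0.0, clip(-0.1171) = 0.0, clip(8.9854) = 3.0, clip(-2.7781) = 0.0
Projection = [0.0, 0.0, 3.0, 0.0]
Squared diffs: [94.3579, 0.0137, 35.825, 7.7178]
Distance = sqrt(137.9144) = 11.7437


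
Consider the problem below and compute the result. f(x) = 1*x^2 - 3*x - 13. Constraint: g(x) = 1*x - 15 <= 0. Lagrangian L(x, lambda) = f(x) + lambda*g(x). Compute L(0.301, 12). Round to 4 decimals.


Step 1: Evaluate f(x).
f(0.301) = 1*0.301^2 - 3*0.301 - 13 = -13.8124
Step 2: Evaluate g(x).
g(0.301) = 1*0.301 - 15 = -14.699
Step 3: Compute Lagrangian.
L = -13.8124 + 12*-14.699 = -190.2004


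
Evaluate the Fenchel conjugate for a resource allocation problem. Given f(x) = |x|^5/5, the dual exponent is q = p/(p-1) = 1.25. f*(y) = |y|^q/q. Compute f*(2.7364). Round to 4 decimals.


The conjugate exponent q satisfies 1/p + 1/q = 1.
p = 5, so q = 5/(5 - 1) = 1.25
|y|^q = 2.7364^1.25 = 3.5194
f*(2.7364) = 3.5194 / 1.25 = 2.8156


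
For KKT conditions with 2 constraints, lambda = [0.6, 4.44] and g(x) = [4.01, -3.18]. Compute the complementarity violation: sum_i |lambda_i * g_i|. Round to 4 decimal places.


KKT complementary slackness check:
lambda_1 * g_1 = 0.6 * 4.01 = 2.406
lambda_2 * g_2 = 4.44 * -3.18 = -14.1192
Total violation = 2.406 + 14.1192 = 16.5252


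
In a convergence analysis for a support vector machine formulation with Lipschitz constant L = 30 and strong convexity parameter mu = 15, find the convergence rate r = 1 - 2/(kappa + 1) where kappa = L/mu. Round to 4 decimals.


Step 1: Compute the condition number.
kappa = L/mu = 30/15 = 2.0
Step 2: Compute the convergence rate.
r = 1 - 2/(kappa + 1) = 1 - 2*mu/(L + mu) = (L - mu)/(L + mu) = 15/45 = 0.3333


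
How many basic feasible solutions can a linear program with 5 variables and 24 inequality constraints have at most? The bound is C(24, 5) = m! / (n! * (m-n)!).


Each vertex corresponds to some choice of n active constraints out of m, so the number of vertices is at most C(m, n) = m! / (n!(m-n)!).
m = 24, n = 5
Numerator: 24 * 23 * 22 * 21 * 20
Denominator: 5! = 120
C(24, 5) = 42504


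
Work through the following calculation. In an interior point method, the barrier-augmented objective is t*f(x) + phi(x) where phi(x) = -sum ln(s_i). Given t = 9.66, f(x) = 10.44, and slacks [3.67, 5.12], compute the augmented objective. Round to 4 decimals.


Step 1: Compute log-barrier.
ln values: [1.3002, 1.6332]
phi = -(1.3002 + 1.6332) = -2.9333
Step 2: Compute augmented objective.
t*f(x) = 9.66*10.44 = 100.8504
Total = 100.8504 - 2.9333 = 97.9171


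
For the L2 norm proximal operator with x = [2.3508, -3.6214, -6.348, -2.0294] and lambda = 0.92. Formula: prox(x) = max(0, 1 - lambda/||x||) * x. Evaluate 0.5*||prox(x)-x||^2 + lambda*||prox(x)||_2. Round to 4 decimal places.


Step 1: Compute ||x||.
||x|| = 7.9408
Step 2: Compute scaling factor.
scale = max(0, 1 - 0.92/7.9408) = 0.8841
Step 3: prox(x) = [2.0784, -3.2018, -5.6125, -1.7943]
||prox(x)|| = 7.0208
Step 4: Proximal objective.
0.5*||prox-x||^2 = 0.4232
lambda*||prox|| = 6.4591
Total = 6.8823


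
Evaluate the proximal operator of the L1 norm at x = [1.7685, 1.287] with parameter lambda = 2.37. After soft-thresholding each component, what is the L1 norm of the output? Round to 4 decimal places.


Soft-thresholding with lambda = 2.37:
prox(1.7685) = sign(1.7685)*max(|1.7685| - 2.37, 0) = 0.0
prox(1.287) = sign(1.287)*max(|1.287| - 2.37, 0) = 0.0
prox(x) = [0.0, 0.0]
||prox(x)||_1 = 0.0 + 0.0 = 0.0


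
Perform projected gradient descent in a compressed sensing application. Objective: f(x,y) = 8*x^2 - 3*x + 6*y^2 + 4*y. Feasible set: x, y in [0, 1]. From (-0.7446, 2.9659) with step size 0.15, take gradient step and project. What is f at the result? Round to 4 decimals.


Step 1: Compute gradient at (-0.7446, 2.9659).
grad_x = 2*8*-0.7446 - 3 = -14.9136
grad_y = 2*6*2.9659 + 4 = 39.5908
Step 2: Gradient step.
x_raw = -0.7446 - 0.15*-14.9136 = 1.4924
y_raw = 2.9659 - 0.15*39.5908 = -2.9727
Step 3: Project onto [0, 1].
x_proj = clip(1.4924) = 1.0
y_proj = clip(-2.9727) = 0.0
Step 4: Evaluate f.
f(1.0, 0.0) = 5.0


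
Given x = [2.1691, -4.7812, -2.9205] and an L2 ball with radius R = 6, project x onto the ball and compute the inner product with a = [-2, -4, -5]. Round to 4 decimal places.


Step 1: Compute ||x|| (intermediates to 6 decimals).
||x|| = sqrt(2.1691^2 + (-4.7812)^2 + (-2.9205)^2) = 6.007844
Step 2: Project.
Since ||x|| > R, scale = R/||x|| = 6/6.007844 = 0.998694, proj(x) = scale * x
proj(x) = [2.166267, -4.774956, -2.916686]
Step 3: Dot product.
a^T * proj(x) = -2*2.166267 - 4*(-4.774956) - 5*(-2.916686) = 29.3507


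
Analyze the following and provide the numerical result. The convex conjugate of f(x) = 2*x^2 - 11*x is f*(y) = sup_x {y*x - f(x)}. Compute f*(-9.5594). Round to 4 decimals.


f*(y) = sup_x {y*x - a*x^2 - b*x} = sup_x {(y-b)*x - a*x^2}
FOC: (y - b) - 2a*x = 0 => x* = (y - b)/(2a)
x* = (-9.5594 + 11)/(2*2) = 0.3602
f*(-9.5594) = (y-b)^2/(4a) = (-9.5594 + 11)^2/(4*2)
= 2.0753/8 = 0.2594


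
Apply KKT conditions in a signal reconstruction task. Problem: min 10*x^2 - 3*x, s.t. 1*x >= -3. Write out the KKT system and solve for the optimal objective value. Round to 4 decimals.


Step 1: Try lambda = 0 (constraint inactive).
Stationarity: 2*10*x - 3 = 0
x* = 3/(2*10) = 0.15
Check constraint: 1*0.15 = 0.15 >= -3 -- satisfied.
Step 2: Compute optimal value.
f(x*) = 10*0.15^2 - 3*0.15 = -0.225


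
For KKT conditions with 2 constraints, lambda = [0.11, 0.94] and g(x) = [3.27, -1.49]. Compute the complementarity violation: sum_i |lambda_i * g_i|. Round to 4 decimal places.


KKT complementary slackness check:
lambda_1 * g_1 = 0.11 * 3.27 = 0.3597
lambda_2 * g_2 = 0.94 * -1.49 = -1.4006
Total violation = 0.3597 + 1.4006 = 1.7603


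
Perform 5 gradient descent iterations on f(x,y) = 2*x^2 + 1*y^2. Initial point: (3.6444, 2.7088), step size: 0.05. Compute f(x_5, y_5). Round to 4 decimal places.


Gradient descent on f(x,y) = 2*x^2 + 1*y^2.
Starting point: (3.6444, 2.7088), alpha = 0.05
Step 1: grad_x = 2*2*3.6444 = 14.5776, grad_y = 2*1*2.7088 = 5.4176
  x_1 = 3.6444 - 0.05*14.5776 = 2.9155
  y_1 = 2.7088 - 0.05*5.4176 = 2.4379
Step 2: grad_x = 2*2*2.9155 = 11.6621, grad_y = 2*1*2.4379 = 4.8758
  x_2 = 2.9155 - 0.05*11.6621 = 2.3324
  y_2 = 2.4379 - 0.05*4.8758 = 2.1941
Step 3: grad_x = 2*2*2.3324 = 9.3297, grad_y = 2*1*2.1941 = 4.3883
  x_3 = 2.3324 - 0.05*9.3297 = 1.8659
  y_3 = 2.1941 - 0.05*4.3883 = 1.9747
Step 4: grad_x = 2*2*1.8659 = 7.4637, grad_y = 2*1*1.9747 = 3.9494
  x_4 = 1.8659 - 0.05*7.4637 = 1.4927
  y_4 = 1.9747 - 0.05*3.9494 = 1.7772
Step 5: grad_x = 2*2*1.4927 = 5.971, grad_y = 2*1*1.7772 = 3.5545
  x_5 = 1.4927 - 0.05*5.971 = 1.1942
  y_5 = 1.7772 - 0.05*3.5545 = 1.5995
f(1.1942, 1.5995) = 2*1.1942^2 + 1*1.5995^2 = 5.4107


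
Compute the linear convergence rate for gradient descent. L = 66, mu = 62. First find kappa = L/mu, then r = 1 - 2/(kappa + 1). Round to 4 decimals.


Step 1: Compute the condition number.
kappa = L/mu = 66/62 = 1.0645
Step 2: Compute the convergence rate.
r = 1 - 2/(kappa + 1) = 1 - 2*mu/(L + mu) = (L - mu)/(L + mu) = 4/128 = 0.0313


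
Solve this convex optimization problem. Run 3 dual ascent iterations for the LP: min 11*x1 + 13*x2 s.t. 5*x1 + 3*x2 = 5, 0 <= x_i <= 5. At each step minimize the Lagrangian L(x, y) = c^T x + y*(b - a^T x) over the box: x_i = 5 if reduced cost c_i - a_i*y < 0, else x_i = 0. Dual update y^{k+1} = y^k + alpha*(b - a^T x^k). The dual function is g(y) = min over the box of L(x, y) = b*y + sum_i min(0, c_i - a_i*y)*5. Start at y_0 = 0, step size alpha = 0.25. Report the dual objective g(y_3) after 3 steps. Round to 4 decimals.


Dual ascent for LP: min 11*x1 + 13*x2, 5*x1 + 3*x2 = 5, 0 <= x_i <= 5
Step 1: y^k = 0.0, reduced costs: (11.0, 13.0)
  x^k = (0.0, 0.0), subgradient = b - a^T x = 5.0
  y^{k+1} = 0.0 + 0.25*5.0 = 1.25
Step 2: y^k = 1.25, reduced costs: (4.75, 9.25)
  x^k = (0.0, 0.0), subgradient = b - a^T x = 5.0
  y^{k+1} = 1.25 + 0.25*5.0 = 2.5
Step 3: y^k = 2.5, reduced costs: (-1.5, 5.5)
  x^k = (5.0, 0.0), subgradient = b - a^T x = -20.0
  y^{k+1} = 2.5 + 0.25*-20.0 = -2.5
Dual objective at y_3 = -2.5: reduced costs (23.5, 20.5), box minimizer x = (0.0, 0.0)
g(y_3) = b*y + (c1 - a1*y)*x1 + (c2 - a2*y)*x2 = 5*(-2.5) + 23.5*0.0 + 20.5*0.0 = -12.5 + 0.0 + 0.0 = -12.5


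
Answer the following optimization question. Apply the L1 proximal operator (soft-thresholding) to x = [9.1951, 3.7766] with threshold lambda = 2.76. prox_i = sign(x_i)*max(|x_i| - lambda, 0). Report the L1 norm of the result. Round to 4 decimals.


Soft-thresholding with lambda = 2.76:
prox(9.1951) = sign(9.1951)*max(|9.1951| - 2.76, 0) = 6.4351
prox(3.7766) = sign(3.7766)*max(|3.7766| - 2.76, 0) = 1.0166
prox(x) = [6.4351, 1.0166]
||prox(x)||_1 = 6.4351 + 1.0166 = 7.4517


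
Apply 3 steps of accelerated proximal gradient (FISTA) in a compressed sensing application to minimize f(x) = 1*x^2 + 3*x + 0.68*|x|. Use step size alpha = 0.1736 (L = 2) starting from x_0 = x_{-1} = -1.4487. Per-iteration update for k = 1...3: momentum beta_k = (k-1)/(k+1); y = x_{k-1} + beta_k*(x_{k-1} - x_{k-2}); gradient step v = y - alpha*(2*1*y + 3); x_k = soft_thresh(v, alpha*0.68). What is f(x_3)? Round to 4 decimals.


FISTA on f(x) = 1*x^2 + 3*x + 0.68*|x|
L = 2, alpha = 0.1736
Iteration 1: beta = 0.0, y = -1.4487 + 0.0*(-1.4487 + 1.4487) = -1.4487
  grad(y) = 0.1026, v = y - alpha*grad = -1.4665
  prox(v) = soft_thresh(-1.4665, 0.118) = -1.3485
Iteration 2: beta = 0.3333, y = -1.3485 + 0.3333*(-1.3485 + 1.4487) = -1.3151
  grad(y) = 0.3699, v = y - alpha*grad = -1.3793
  prox(v) = soft_thresh(-1.3793, 0.118) = -1.2612
Iteration 3: beta = 0.5, y = -1.2612 + 0.5*(-1.2612 + 1.3485) = -1.2176
  grad(y) = 0.5648, v = y - alpha*grad = -1.3156
  prox(v) = soft_thresh(-1.3156, 0.118) = -1.1976
f(x_3) = 1*(-1.1976)^2 + 3*(-1.1976) + 0.68*|-1.1976| = -1.3442


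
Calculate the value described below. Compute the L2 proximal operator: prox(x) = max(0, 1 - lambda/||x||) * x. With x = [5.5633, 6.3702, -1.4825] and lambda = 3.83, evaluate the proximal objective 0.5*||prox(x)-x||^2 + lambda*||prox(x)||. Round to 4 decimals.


Step 1: Compute ||x||.
||x|| = 8.5865
Step 2: Compute scaling factor.
scale = max(0, 1 - 3.83/8.5865) = 0.5539
Step 3: prox(x) = [3.0818, 3.5288, -0.8212]
||prox(x)|| = 4.7565
Step 4: Proximal objective.
0.5*||prox-x||^2 = 7.3345
lambda*||prox|| = 18.2174
Total = 25.5518


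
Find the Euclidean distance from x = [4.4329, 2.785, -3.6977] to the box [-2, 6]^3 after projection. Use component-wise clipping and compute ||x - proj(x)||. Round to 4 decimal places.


Project each component onto [-2, 6].
clip(4.4329) = 4.4329, clip(2.785) = 2.785, clip(-3.6977) = -2.0
Projection = [4.4329, 2.785, -2.0]
Squared diffs: [0.0, 0.0, 2.8822]
Distance = sqrt(2.8822) = 1.6977


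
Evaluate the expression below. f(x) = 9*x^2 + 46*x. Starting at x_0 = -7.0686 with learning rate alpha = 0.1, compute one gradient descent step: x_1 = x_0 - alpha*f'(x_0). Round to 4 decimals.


We compute the gradient at x_0 and apply the update.
f'(x) = 18*x + 46
f'(-7.0686) = 18*-7.0686 + 46 = -81.2348
x_1 = -7.0686 - 0.1*-81.2348 = 1.0549


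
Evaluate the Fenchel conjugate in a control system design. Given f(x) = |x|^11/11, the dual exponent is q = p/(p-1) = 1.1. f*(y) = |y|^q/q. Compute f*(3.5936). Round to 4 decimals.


The conjugate exponent q satisfies 1/p + 1/q = 1.
p = 11, so q = 11/(11 - 1) = 1.1
|y|^q = 3.5936^1.1 = 4.084
f*(3.5936) = 4.084 / 1.1 = 3.7127


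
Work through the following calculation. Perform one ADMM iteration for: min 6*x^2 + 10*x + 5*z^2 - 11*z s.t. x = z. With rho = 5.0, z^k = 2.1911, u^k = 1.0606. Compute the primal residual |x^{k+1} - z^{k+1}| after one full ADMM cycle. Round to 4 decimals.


ADMM iteration with rho = 5.0, z^k = 2.1911, u^k = 1.0606
Step 1: x-update.
Minimize 6*x^2 + 10*x + (5.0/2)*(x - 2.1911 + 1.0606)^2
FOC: (2*6 + 5.0)*x = -10 + 5.0*(2.1911 - 1.0606)
x^{k+1} = -0.2557
Step 2: z-update.
Minimize 5*z^2 - 11*z + (5.0/2)*(-0.2557 - z + 1.0606)^2
FOC: (2*5 + 5.0)*z = 11 + 5.0*(-0.2557 + 1.0606)
z^{k+1} = 1.0016
Step 3: u-update.
u^{k+1} = 1.0606 - 0.2557 - 1.0016 = -0.1968
Step 4: Primal residual = |-0.2557 - 1.0016| = 1.2574


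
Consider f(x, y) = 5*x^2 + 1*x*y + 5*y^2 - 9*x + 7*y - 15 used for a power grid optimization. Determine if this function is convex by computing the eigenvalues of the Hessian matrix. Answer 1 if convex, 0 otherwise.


The Hessian of f(x,y) = 5*x^2 + 1*x*y + 5*y^2 - 9*x + 7*y - 15 is:
H = [[10, 1], [1, 10]]
Trace = 10 + 10 = 20
Determinant = 10*10 - (1)^2 = 99
Discriminant = (20)^2 - 4*99 = 4.0
Eigenvalues: lambda_1 = 9.0, lambda_2 = 11.0
The function is convex.

1


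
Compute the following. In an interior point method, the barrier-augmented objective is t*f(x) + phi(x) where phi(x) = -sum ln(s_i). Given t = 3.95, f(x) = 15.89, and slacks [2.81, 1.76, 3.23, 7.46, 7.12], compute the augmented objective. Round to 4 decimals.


Step 1: Compute log-barrier.
ln values: [1.0332, 0.5653, 1.1725, 2.0096, 1.9629]
phi = -(1.0332 + 0.5653 + 1.1725 + 2.0096 + 1.9629) = -6.7434
Step 2: Compute augmented objective.
t*f(x) = 3.95*15.89 = 62.7655
Total = 62.7655 - 6.7434 = 56.0221


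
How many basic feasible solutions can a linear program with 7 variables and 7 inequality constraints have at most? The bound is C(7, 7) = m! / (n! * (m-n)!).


Each vertex corresponds to some choice of n active constraints out of m, so the number of vertices is at most C(m, n) = m! / (n!(m-n)!).
m = 7, n = 7
Numerator: 7 * 6 * 5 * 4 * 3 * 2 * 1
Denominator: 7! = 5040
C(7, 7) = 1


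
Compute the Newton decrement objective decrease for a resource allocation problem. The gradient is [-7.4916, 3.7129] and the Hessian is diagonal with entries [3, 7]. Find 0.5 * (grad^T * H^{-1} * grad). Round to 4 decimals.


Step 1: H is diagonal, so H^(-1) * g = [-2.4972, 0.5304].
Step 2: g^T H^(-1) g = sum_i g_i^2 / H_ii
  = (-7.4916)^2/3 + (3.7129)^2/7
  = 18.708 + 1.9694 = 20.6774
Step 3: Objective decrease = 0.5 * g^T H^(-1) g = 10.3387


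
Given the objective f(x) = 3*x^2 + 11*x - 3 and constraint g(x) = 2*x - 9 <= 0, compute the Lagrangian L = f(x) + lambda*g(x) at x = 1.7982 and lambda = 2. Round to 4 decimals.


Step 1: Evaluate f(x).
f(1.7982) = 3*1.7982^2 + 11*1.7982 - 3 = 26.4808
Step 2: Evaluate g(x).
g(1.7982) = 2*1.7982 - 9 = -5.4036
Step 3: Compute Lagrangian.
L = 26.4808 + 2*-5.4036 = 15.6736


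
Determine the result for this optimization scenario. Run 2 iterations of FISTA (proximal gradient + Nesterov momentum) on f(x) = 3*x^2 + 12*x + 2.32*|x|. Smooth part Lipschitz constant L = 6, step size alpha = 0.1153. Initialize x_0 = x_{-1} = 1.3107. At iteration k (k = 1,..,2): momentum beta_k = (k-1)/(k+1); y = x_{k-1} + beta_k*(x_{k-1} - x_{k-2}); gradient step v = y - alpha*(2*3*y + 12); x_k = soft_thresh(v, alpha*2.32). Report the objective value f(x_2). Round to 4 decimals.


FISTA on f(x) = 3*x^2 + 12*x + 2.32*|x|
L = 6, alpha = 0.1153
Iteration 1: beta = 0.0, y = 1.3107 + 0.0*(1.3107 - 1.3107) = 1.3107
  grad(y) = 19.8642, v = y - alpha*grad = -0.9796
  prox(v) = soft_thresh(-0.9796, 0.2675) = -0.7121
Iteration 2: beta = 0.3333, y = -0.7121 + 0.3333*(-0.7121 - 1.3107) = -1.3864
  grad(y) = 3.6814, v = y - alpha*grad = -1.8109
  prox(v) = soft_thresh(-1.8109, 0.2675) = -1.5434
f(x_2) = 3*(-1.5434)^2 + 12*(-1.5434) + 2.32*|-1.5434| = -7.7939


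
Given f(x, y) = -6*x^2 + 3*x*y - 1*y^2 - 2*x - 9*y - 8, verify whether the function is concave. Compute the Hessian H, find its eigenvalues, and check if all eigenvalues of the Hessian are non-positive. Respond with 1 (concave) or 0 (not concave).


The Hessian of f(x,y) = -6*x^2 + 3*x*y - 1*y^2 - 2*x - 9*y - 8 is:
H = [[-12, 3], [3, -2]]
Trace = -12 - 2 = -14
Determinant = -12*-2 - (3)^2 = 15
Discriminant = (-14)^2 - 4*15 = 136.0
Eigenvalues: lambda_1 = -12.831, lambda_2 = -1.169
The function is concave.

1


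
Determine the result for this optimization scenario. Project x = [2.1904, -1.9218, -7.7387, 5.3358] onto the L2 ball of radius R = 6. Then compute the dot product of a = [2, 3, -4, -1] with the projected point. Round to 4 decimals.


Step 1: Compute ||x|| (intermediates to 6 decimals).
||x|| = sqrt(2.1904^2 + (-1.9218)^2 + (-7.7387)^2 + 5.3358^2) = 9.84121
Step 2: Project.
Since ||x|| > R, scale = R/||x|| = 6/9.84121 = 0.609681, proj(x) = scale * x
proj(x) = [1.335445, -1.171685, -4.718138, 3.253136]
Step 3: Dot product.
a^T * proj(x) = 2*1.335445 + 3*(-1.171685) - 4*(-4.718138) - 1*3.253136 = 14.7753


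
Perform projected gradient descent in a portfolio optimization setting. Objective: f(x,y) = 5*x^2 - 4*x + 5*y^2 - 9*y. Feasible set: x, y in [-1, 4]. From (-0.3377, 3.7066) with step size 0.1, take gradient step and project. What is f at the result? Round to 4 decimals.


Step 1: Compute gradient at (-0.3377, 3.7066).
grad_x = 2*5*-0.3377 - 4 = -7.377
grad_y = 2*5*3.7066 - 9 = 28.066
Step 2: Gradient step.
x_raw = -0.3377 - 0.1*-7.377 = 0.4
y_raw = 3.7066 - 0.1*28.066 = 0.9
Step 3: Project onto [-1, 4].
x_proj = clip(0.4) = 0.4
y_proj = clip(0.9) = 0.9
Step 4: Evaluate f.
f(0.4, 0.9) = -4.85


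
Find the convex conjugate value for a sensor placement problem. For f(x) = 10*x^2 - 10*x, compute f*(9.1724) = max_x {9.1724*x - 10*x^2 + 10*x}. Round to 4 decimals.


f*(y) = sup_x {y*x - a*x^2 - b*x} = sup_x {(y-b)*x - a*x^2}
FOC: (y - b) - 2a*x = 0 => x* = (y - b)/(2a)
x* = (9.1724 + 10)/(2*10) = 0.9586
f*(9.1724) = (y-b)^2/(4a) = (9.1724 + 10)^2/(4*10)
= 367.5809/40 = 9.1895


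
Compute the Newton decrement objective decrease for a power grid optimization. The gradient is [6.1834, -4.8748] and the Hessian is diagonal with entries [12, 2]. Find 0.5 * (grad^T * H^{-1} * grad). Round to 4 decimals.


Step 1: H is diagonal, so H^(-1) * g = [0.5153, -2.4374].
Step 2: g^T H^(-1) g = sum_i g_i^2 / H_ii
  = (6.1834)^2/12 + (-4.8748)^2/2
  = 3.1862 + 11.8818 = 15.068
Step 3: Objective decrease = 0.5 * g^T H^(-1) g = 7.534


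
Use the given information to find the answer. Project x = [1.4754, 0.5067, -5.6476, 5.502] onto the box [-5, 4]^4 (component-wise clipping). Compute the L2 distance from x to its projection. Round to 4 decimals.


Project each component onto [-5, 4].
clip(1.4754) = 1.4754, clip(0.5067) = 0.5067, clip(-5.6476) = -5.0, clip(5.502) = 4.0
Projection = [1.4754, 0.5067, -5.0, 4.0]
Squared diffs: [0.0, 0.0, 0.4194, 2.256]
Distance = sqrt(2.6754) = 1.6357


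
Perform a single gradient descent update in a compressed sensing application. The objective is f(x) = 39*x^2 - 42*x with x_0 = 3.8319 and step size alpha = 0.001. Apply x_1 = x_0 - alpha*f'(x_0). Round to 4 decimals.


We compute the gradient at x_0 and apply the update.
f'(x) = 78*x - 42
f'(3.8319) = 78*3.8319 - 42 = 256.8882
x_1 = 3.8319 - 0.001*256.8882 = 3.575


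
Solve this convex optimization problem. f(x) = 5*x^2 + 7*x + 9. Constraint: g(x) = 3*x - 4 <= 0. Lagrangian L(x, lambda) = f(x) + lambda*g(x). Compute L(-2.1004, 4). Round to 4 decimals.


Step 1: Evaluate f(x).
f(-2.1004) = 5*(-2.1004)^2 + 7*(-2.1004) + 9 = 16.3556
Step 2: Evaluate g(x).
g(-2.1004) = 3*-2.1004 - 4 = -10.3012
Step 3: Compute Lagrangian.
L = 16.3556 + 4*-10.3012 = -24.8492


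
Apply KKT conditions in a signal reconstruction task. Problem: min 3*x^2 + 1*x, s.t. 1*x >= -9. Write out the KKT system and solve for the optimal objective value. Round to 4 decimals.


Step 1: Try lambda = 0 (constraint inactive).
Stationarity: 2*3*x + 1 = 0
x* = -1/(2*3) = -1/6 = -0.1667 (rounded; the exact value -1/6 is used below)
Check constraint: 1*-0.1667 = -0.1667 >= -9 -- satisfied.
Step 2: Compute optimal value.
f(x*) = 3*(-1/6)^2 + 1*(-1/6) = -0.0833


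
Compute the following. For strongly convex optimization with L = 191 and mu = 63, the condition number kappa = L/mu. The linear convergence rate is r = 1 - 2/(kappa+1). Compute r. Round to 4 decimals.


Step 1: Compute the condition number.
kappa = L/mu = 191/63 = 3.0317
Step 2: Compute the convergence rate.
r = 1 - 2/(kappa + 1) = 1 - 2*mu/(L + mu) = (L - mu)/(L + mu) = 128/254 = 0.5039


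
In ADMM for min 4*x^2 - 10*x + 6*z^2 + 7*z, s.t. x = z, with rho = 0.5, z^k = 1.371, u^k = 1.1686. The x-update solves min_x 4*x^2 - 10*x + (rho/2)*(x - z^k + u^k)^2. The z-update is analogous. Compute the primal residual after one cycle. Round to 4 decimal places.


ADMM iteration with rho = 0.5, z^k = 1.371, u^k = 1.1686
Step 1: x-update.
Minimize 4*x^2 - 10*x + (0.5/2)*(x - 1.371 + 1.1686)^2
FOC: (2*4 + 0.5)*x = 10 + 0.5*(1.371 - 1.1686)
x^{k+1} = 1.1884
Step 2: z-update.
Minimize 6*z^2 + 7*z + (0.5/2)*(1.1884 - z + 1.1686)^2
FOC: (2*6 + 0.5)*z = -7 + 0.5*(1.1884 + 1.1686)
z^{k+1} = -0.4657
Step 3: u-update.
u^{k+1} = 1.1686 + 1.1884 + 0.4657 = 2.8227
Step 4: Primal residual = |1.1884 + 0.4657| = 1.6541


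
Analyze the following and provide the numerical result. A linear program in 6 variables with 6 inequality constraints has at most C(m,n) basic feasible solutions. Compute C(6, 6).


Each vertex corresponds to some choice of n active constraints out of m, so the number of vertices is at most C(m, n) = m! / (n!(m-n)!).
m = 6, n = 6
Numerator: 6 * 5 * 4 * 3 * 2 * 1
Denominator: 6! = 720
C(6, 6) = 1


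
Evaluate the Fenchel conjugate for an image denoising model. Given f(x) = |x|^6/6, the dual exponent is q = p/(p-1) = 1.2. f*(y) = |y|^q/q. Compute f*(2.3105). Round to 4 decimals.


The conjugate exponent q satisfies 1/p + 1/q = 1.
p = 6, so q = 6/(6 - 1) = 1.2
|y|^q = 2.3105^1.2 = 2.7318
f*(2.3105) = 2.7318 / 1.2 = 2.2765


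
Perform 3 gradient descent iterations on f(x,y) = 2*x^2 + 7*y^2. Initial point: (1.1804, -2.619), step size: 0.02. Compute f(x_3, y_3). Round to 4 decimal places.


Gradient descent on f(x,y) = 2*x^2 + 7*y^2.
Starting point: (1.1804, -2.619), alpha = 0.02
Step 1: grad_x = 2*2*1.1804 = 4.7216, grad_y = 2*7*-2.619 = -36.666
  x_1 = 1.1804 - 0.02*4.7216 = 1.086
  y_1 = -2.619 - 0.02*-36.666 = -1.8857
Step 2: grad_x = 2*2*1.086 = 4.3439, grad_y = 2*7*-1.8857 = -26.3995
  x_2 = 1.086 - 0.02*4.3439 = 0.9991
  y_2 = -1.8857 - 0.02*-26.3995 = -1.3577
Step 3: grad_x = 2*2*0.9991 = 3.9964, grad_y = 2*7*-1.3577 = -19.0077
  x_3 = 0.9991 - 0.02*3.9964 = 0.9192
  y_3 = -1.3577 - 0.02*-19.0077 = -0.9775
f(0.9192, -0.9775) = 2*0.9192^2 + 7*(-0.9775)^2 = 8.3788


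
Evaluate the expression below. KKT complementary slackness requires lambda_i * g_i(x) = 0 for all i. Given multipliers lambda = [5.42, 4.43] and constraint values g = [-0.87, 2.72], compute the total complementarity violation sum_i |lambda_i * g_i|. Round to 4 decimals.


KKT complementary slackness check:
lambda_1 * g_1 = 5.42 * -0.87 = -4.7154
lambda_2 * g_2 = 4.43 * 2.72 = 12.0496
Total violation = 4.7154 + 12.0496 = 16.765


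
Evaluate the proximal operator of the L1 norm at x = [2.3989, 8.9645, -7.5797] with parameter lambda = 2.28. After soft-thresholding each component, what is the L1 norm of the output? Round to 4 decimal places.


Soft-thresholding with lambda = 2.28:
prox(2.3989) = sign(2.3989)*max(|2.3989| - 2.28, 0) = 0.1189
prox(8.9645) = sign(8.9645)*max(|8.9645| - 2.28, 0) = 6.6845
prox(-7.5797) = sign(-7.5797)*max(|-7.5797| - 2.28, 0) = -5.2997
prox(x) = [0.1189, 6.6845, -5.2997]
||prox(x)||_1 = 0.1189 + 6.6845 + 5.2997 = 12.1031


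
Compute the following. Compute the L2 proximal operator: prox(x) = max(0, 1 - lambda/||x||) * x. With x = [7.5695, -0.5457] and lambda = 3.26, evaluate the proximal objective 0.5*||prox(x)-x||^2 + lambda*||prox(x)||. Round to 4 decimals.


Step 1: Compute ||x||.
||x|| = 7.5891
Step 2: Compute scaling factor.
scale = max(0, 1 - 3.26/7.5891) = 0.5704
Step 3: prox(x) = [4.3179, -0.3113]
||prox(x)|| = 4.3291
Step 4: Proximal objective.
0.5*||prox-x||^2 = 5.3138
lambda*||prox|| = 14.1129
Total = 19.4268


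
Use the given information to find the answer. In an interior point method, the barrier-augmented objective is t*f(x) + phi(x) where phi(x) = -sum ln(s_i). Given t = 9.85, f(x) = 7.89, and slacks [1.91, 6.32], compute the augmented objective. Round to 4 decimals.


Step 1: Compute log-barrier.
ln values: [0.6471, 1.8437]
phi = -(0.6471 + 1.8437) = -2.4908
Step 2: Compute augmented objective.
t*f(x) = 9.85*7.89 = 77.7165
Total = 77.7165 - 2.4908 = 75.2257


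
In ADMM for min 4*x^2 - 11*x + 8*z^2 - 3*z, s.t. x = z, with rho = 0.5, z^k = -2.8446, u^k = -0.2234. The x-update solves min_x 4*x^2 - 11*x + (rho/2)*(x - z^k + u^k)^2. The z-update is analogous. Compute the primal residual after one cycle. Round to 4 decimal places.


ADMM iteration with rho = 0.5, z^k = -2.8446, u^k = -0.2234
Step 1: x-update.
Minimize 4*x^2 - 11*x + (0.5/2)*(x + 2.8446 - 0.2234)^2
FOC: (2*4 + 0.5)*x = 11 + 0.5*(-2.8446 + 0.2234)
x^{k+1} = 1.1399
Step 2: z-update.
Minimize 8*z^2 - 3*z + (0.5/2)*(1.1399 - z - 0.2234)^2
FOC: (2*8 + 0.5)*z = 3 + 0.5*(1.1399 - 0.2234)
z^{k+1} = 0.2096
Step 3: u-update.
u^{k+1} = -0.2234 + 1.1399 - 0.2096 = 0.7069
Step 4: Primal residual = |1.1399 - 0.2096| = 0.9303


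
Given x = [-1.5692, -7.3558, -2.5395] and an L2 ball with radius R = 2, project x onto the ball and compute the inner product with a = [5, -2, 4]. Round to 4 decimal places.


Step 1: Compute ||x|| (intermediates to 6 decimals).
||x|| = sqrt((-1.5692)^2 + (-7.3558)^2 + (-2.5395)^2) = 7.938466
Step 2: Project.
Since ||x|| > R, scale = R/||x|| = 2/7.938466 = 0.251938, proj(x) = scale * x
proj(x) = [-0.395341, -1.853206, -0.639797]
Step 3: Dot product.
a^T * proj(x) = 5*(-0.395341) - 2*(-1.853206) + 4*(-0.639797) = -0.8295


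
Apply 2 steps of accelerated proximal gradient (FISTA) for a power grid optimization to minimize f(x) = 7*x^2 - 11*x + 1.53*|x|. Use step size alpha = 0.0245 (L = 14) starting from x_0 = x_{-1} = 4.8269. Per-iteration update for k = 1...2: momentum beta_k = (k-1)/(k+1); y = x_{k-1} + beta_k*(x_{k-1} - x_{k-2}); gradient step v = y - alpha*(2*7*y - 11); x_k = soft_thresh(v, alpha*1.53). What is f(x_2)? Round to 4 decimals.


FISTA on f(x) = 7*x^2 - 11*x + 1.53*|x|
L = 14, alpha = 0.0245
Iteration 1: beta = 0.0, y = 4.8269 + 0.0*(4.8269 - 4.8269) = 4.8269
  grad(y) = 56.5766, v = y - alpha*grad = 3.4408
  prox(v) = soft_thresh(3.4408, 0.0375) = 3.4033
Iteration 2: beta = 0.3333, y = 3.4033 + 0.3333*(3.4033 - 4.8269) = 2.9288
  grad(y) = 30.0025, v = y - alpha*grad = 2.1937
  prox(v) = soft_thresh(2.1937, 0.0375) = 2.1562
f(x_2) = 7*2.1562^2 - 11*2.1562 + 1.53*|2.1562| = 12.1253


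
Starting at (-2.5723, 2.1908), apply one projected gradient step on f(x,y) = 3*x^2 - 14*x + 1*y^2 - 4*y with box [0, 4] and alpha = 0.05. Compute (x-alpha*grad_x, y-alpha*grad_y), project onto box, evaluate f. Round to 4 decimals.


Step 1: Compute gradient at (-2.5723, 2.1908).
grad_x = 2*3*-2.5723 - 14 = -29.4338
grad_y = 2*1*2.1908 - 4 = 0.3816
Step 2: Gradient step.
x_raw = -2.5723 - 0.05*-29.4338 = -1.1006
y_raw = 2.1908 - 0.05*0.3816 = 2.1717
Step 3: Project onto [0, 4].
x_proj = clip(-1.1006) = 0.0
y_proj = clip(2.1717) = 2.1717
Step 4: Evaluate f.
f(0.0, 2.1717) = -3.9705


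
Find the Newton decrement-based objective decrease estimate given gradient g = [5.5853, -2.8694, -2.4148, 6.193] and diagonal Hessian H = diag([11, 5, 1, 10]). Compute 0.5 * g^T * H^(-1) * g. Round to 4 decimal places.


Step 1: H is diagonal, so H^(-1) * g = [0.5078, -0.5739, -2.4148, 0.6193].
Step 2: g^T H^(-1) g = sum_i g_i^2 / H_ii
  = (5.5853)^2/11 + (-2.8694)^2/5 + (-2.4148)^2/1 + (6.193)^2/10
  = 2.836 + 1.6467 + 5.8313 + 3.8353 = 14.1492
Step 3: Objective decrease = 0.5 * g^T H^(-1) g = 7.0746


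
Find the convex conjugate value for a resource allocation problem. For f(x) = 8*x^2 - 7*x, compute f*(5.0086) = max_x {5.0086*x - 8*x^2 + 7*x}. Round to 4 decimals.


f*(y) = sup_x {y*x - a*x^2 - b*x} = sup_x {(y-b)*x - a*x^2}
FOC: (y - b) - 2a*x = 0 => x* = (y - b)/(2a)
x* = (5.0086 + 7)/(2*8) = 0.7505
f*(5.0086) = (y-b)^2/(4a) = (5.0086 + 7)^2/(4*8)
= 144.2065/32 = 4.5065


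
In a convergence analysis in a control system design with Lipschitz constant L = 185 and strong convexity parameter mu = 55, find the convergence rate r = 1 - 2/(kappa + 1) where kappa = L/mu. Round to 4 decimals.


Step 1: Compute the condition number.
kappa = L/mu = 185/55 = 3.3636
Step 2: Compute the convergence rate.
r = 1 - 2/(kappa + 1) = 1 - 2*mu/(L + mu) = (L - mu)/(L + mu) = 130/240 = 0.5417


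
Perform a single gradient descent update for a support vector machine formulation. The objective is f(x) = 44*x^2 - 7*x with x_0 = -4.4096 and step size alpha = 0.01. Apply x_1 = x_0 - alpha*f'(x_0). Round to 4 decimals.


We compute the gradient at x_0 and apply the update.
f'(x) = 88*x - 7
f'(-4.4096) = 88*-4.4096 - 7 = -395.0448
x_1 = -4.4096 - 0.01*-395.0448 = -0.4592
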